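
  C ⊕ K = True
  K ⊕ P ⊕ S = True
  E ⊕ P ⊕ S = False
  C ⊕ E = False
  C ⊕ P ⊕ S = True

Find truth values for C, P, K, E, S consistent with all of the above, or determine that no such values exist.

Adding constraints 1, 2, 5 mod 2: every variable appears an even number of times on the left, so the left side is 0.
But the right sides sum to 1 (mod 2). 0 ≠ 1 — the system is inconsistent.

Unsatisfiable — no assignment works.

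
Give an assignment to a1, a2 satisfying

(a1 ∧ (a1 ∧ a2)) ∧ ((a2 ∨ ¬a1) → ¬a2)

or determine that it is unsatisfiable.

Case a2 = True: the conjunct (a2 ∨ ¬a1) → ¬a2 becomes (True ∨ ¬a1) → ¬True = False.
Case a2 = False: the conjunct a2 is False.
Both cases fail — unsatisfiable.

Unsatisfiable — no assignment works.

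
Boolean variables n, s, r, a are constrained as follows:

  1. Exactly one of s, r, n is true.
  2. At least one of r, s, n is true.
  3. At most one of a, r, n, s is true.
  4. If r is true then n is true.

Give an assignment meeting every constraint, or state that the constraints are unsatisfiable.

n=T; s=F; r=F; a=F

  (1) {s, r, n}: 1 true — exactly one ✓
  (2) {r, s, n}: 1 true — at least one ✓
  (3) {a, r, n, s}: 1 true — at most one ✓
  (4) r=F ⇒ n: vacuous ✓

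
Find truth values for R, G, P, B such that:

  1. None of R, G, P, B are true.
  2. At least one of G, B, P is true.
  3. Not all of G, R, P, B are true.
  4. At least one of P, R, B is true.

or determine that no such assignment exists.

Unsatisfiable — no assignment works.

Case R = True:
  Constraint (1) is violated (R=T) — contradiction.
Case R = False:
  (1) forces G = False.
  (1) forces P = False.
  (1) forces B = False.
  Constraint (2) is violated (G=F, B=F, P=F) — contradiction.
Both cases fail — unsatisfiable.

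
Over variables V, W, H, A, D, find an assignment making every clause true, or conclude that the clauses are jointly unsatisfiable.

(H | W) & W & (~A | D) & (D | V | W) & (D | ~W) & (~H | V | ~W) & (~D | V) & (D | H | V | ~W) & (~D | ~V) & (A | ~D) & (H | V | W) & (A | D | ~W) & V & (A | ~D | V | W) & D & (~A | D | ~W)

No satisfying assignment exists.

Case V = True:
  (W) forces W = True.
  (D | ~W) forces D = True.
  Clause (~D | ~V) is falsified — contradiction.
Case V = False:
  Clause (V) is falsified — contradiction.
Both cases fail, so the formula is unsatisfiable.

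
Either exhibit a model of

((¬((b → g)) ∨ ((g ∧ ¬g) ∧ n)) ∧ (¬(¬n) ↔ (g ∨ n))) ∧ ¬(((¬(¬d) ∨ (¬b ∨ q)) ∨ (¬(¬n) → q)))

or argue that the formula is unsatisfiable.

g=F, q=F, b=T, d=F, n=T

  (¬((b → g)) ∨ ((g ∧ ¬g) ∧ n)) ∧ (¬(¬n) ↔ (g ∨ n)) = True
    ¬((b → g)) ∨ ((g ∧ ¬g) ∧ n) = True
      ¬((b → g)) = True
        b → g = False
      (g ∧ ¬g) ∧ n = False
        g ∧ ¬g = False
          ¬g = True
    ¬(¬n) ↔ (g ∨ n) = True
      ¬(¬n) = True
        ¬n = False
      g ∨ n = True
  ¬(((¬(¬d) ∨ (¬b ∨ q)) ∨ (¬(¬n) → q))) = True
    (¬(¬d) ∨ (¬b ∨ q)) ∨ (¬(¬n) → q) = False
      ¬(¬d) ∨ (¬b ∨ q) = False
        ¬(¬d) = False
          ¬d = True
        ¬b ∨ q = False
          ¬b = False
      ¬(¬n) → q = False
        ¬(¬n) = True
          ¬n = False
Both conjuncts True, so the formula holds.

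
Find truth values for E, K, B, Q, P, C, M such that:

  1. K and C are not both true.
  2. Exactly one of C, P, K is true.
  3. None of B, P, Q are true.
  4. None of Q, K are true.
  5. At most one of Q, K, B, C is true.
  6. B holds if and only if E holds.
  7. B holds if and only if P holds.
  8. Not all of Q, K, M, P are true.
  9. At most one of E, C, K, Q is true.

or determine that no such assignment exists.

E = False; K = False; B = False; Q = False; P = False; C = True; M = False

  (1) K=F, C=T — not both ✓
  (2) {C, P, K}: 1 true — exactly one ✓
  (3) {B, P, Q}: 0 true — none ✓
  (4) {Q, K}: 0 true — none ✓
  (5) {Q, K, B, C}: 1 true — at most one ✓
  (6) B=F, E=F — same ✓
  (7) B=F, P=F — same ✓
  (8) {Q, K, M, P}: 0/4 true — not all ✓
  (9) {E, C, K, Q}: 1 true — at most one ✓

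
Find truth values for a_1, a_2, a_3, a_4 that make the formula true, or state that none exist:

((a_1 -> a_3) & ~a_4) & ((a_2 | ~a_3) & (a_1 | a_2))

a_1: True, a_2: True, a_3: True, a_4: False

  (a_1 -> a_3) & ~a_4 = True
    a_1 -> a_3 = True
    ~a_4 = True
  (a_2 | ~a_3) & (a_1 | a_2) = True
    a_2 | ~a_3 = True
      ~a_3 = False
    a_1 | a_2 = True
Both conjuncts True, so the formula holds.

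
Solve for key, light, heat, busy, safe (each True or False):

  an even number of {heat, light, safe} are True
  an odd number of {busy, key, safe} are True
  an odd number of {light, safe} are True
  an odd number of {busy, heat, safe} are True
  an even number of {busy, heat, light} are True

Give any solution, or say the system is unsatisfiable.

key = True, light = False, heat = True, busy = True, safe = True

{heat, light, safe}: 2 true → even ✓
{busy, key, safe}: 3 true → odd ✓
{light, safe}: 1 true → odd ✓
{busy, heat, safe}: 3 true → odd ✓
{busy, heat, light}: 2 true → even ✓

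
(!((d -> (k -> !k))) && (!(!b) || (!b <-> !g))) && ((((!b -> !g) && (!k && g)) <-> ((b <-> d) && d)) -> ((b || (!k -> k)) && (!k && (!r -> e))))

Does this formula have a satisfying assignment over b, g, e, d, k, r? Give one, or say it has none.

b = True, g = True, e = False, d = True, k = True, r = False

  !((d -> (k -> !k))) && (!(!b) || (!b <-> !g)) = True
    !((d -> (k -> !k))) = True
      d -> (k -> !k) = False
        k -> !k = False
          !k = False
    !(!b) || (!b <-> !g) = True
      !(!b) = True
        !b = False
      !b <-> !g = True
        !b = False
        !g = False
  (((!b -> !g) && (!k && g)) <-> ((b <-> d) && d)) -> ((b || (!k -> k)) && (!k && (!r -> e))) = True
    ((!b -> !g) && (!k && g)) <-> ((b <-> d) && d) = False
      (!b -> !g) && (!k && g) = False
        !b -> !g = True
          !b = False
          !g = False
        !k && g = False
          !k = False
      (b <-> d) && d = True
        b <-> d = True
    (b || (!k -> k)) && (!k && (!r -> e)) = False
      b || (!k -> k) = True
        !k -> k = True
          !k = False
      !k && (!r -> e) = False
        !k = False
        !r -> e = False
          !r = True
Both conjuncts True, so the formula holds.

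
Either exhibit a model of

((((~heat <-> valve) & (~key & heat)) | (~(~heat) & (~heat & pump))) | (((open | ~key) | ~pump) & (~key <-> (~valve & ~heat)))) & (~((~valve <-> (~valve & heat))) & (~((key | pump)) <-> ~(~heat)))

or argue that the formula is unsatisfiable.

heat = False, pump = True, key = False, open = False, valve = False

  (((~heat <-> valve) & (~key & heat)) | (~(~heat) & (~heat & pump))) | (((open | ~key) | ~pump) & (~key <-> (~valve & ~heat))) = True
    ((~heat <-> valve) & (~key & heat)) | (~(~heat) & (~heat & pump)) = False
      (~heat <-> valve) & (~key & heat) = False
        ~heat <-> valve = False
          ~heat = True
        ~key & heat = False
          ~key = True
      ~(~heat) & (~heat & pump) = False
        ~(~heat) = False
          ~heat = True
        ~heat & pump = True
          ~heat = True
    ((open | ~key) | ~pump) & (~key <-> (~valve & ~heat)) = True
      (open | ~key) | ~pump = True
        open | ~key = True
          ~key = True
        ~pump = False
      ~key <-> (~valve & ~heat) = True
        ~key = True
        ~valve & ~heat = True
          ~valve = True
          ~heat = True
  ~((~valve <-> (~valve & heat))) & (~((key | pump)) <-> ~(~heat)) = True
    ~((~valve <-> (~valve & heat))) = True
      ~valve <-> (~valve & heat) = False
        ~valve = True
        ~valve & heat = False
          ~valve = True
    ~((key | pump)) <-> ~(~heat) = True
      ~((key | pump)) = False
        key | pump = True
      ~(~heat) = False
        ~heat = True
Both conjuncts True, so the formula holds.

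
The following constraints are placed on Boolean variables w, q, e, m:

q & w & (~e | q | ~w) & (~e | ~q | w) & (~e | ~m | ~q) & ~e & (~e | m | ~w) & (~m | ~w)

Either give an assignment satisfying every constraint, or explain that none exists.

Unit clause (q) forces q = True.
Unit clause (w) forces w = True.
Unit clause (~e) forces e = False.
In (~m | ~w) only ~m is left, so m = False.
All clauses satisfied.

w: True; q: True; e: False; m: False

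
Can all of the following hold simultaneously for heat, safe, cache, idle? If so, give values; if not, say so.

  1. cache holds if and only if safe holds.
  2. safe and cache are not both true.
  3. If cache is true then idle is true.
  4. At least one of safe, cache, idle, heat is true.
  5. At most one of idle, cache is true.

heat=T; safe=F; cache=F; idle=F

  (1) cache=F, safe=F — same ✓
  (2) safe=F, cache=F — not both ✓
  (3) cache=F ⇒ idle: vacuous ✓
  (4) {safe, cache, idle, heat}: 1 true — at least one ✓
  (5) {idle, cache}: 0 true — at most one ✓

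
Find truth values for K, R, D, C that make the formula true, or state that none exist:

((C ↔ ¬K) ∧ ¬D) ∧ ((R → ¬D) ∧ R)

K=F; R=T; D=F; C=T

  (C ↔ ¬K) ∧ ¬D = True
    C ↔ ¬K = True
      ¬K = True
    ¬D = True
  (R → ¬D) ∧ R = True
    R → ¬D = True
      ¬D = True
Both conjuncts True, so the formula holds.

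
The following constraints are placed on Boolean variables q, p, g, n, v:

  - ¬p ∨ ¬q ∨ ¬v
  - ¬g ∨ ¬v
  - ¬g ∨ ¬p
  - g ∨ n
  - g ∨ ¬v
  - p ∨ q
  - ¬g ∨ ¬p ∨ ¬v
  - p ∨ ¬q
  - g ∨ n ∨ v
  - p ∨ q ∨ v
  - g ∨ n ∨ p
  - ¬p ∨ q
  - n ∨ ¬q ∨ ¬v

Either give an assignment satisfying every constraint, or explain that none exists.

q = True, p = True, g = False, n = True, v = False

Try q = False:
  (p ∨ q) forces p = True.
  clause (¬p ∨ q) is falsified — backtrack.
So q = True.
  then (p ∨ ¬q) forces p = True.
  then (¬p ∨ ¬q ∨ ¬v) forces v = False.
  then (¬g ∨ ¬p) forces g = False.
  then (g ∨ n) forces n = True.
All clauses satisfied.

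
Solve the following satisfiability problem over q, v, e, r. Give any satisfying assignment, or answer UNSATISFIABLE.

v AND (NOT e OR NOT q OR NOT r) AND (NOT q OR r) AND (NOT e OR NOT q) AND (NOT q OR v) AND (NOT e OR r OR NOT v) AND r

q: False, v: True, e: True, r: True

Unit clause (v) forces v = True.
Unit clause (r) forces r = True.
Set q = False.
Set e = True.
All clauses satisfied.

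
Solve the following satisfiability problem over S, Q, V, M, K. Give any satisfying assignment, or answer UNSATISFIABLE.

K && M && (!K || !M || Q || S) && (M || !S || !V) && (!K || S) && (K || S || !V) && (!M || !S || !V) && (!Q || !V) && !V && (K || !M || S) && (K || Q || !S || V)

S: True; Q: False; V: False; M: True; K: True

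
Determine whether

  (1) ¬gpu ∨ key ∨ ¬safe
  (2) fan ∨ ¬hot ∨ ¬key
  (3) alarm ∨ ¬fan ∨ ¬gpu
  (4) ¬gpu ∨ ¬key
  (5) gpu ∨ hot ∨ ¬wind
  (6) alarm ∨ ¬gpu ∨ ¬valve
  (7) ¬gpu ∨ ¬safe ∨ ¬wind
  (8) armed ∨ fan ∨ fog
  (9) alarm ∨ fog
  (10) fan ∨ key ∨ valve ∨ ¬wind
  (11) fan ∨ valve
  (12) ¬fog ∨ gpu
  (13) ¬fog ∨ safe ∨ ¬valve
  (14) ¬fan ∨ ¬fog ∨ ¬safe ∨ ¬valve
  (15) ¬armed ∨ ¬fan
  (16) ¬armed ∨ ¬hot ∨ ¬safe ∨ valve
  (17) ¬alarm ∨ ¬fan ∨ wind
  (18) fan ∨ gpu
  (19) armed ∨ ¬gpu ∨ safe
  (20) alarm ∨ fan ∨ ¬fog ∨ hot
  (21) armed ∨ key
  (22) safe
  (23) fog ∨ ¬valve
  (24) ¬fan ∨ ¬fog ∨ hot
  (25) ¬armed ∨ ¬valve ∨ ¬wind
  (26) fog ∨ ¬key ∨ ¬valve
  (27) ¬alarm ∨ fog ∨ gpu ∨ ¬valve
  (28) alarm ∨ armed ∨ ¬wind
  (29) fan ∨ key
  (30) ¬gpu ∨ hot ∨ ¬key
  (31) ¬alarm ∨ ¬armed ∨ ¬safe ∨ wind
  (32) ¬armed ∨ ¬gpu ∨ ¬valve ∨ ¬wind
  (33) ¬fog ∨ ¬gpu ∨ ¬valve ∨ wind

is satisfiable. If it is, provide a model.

Unit clause (safe) forces safe = True.
Set hot = True.
Try fog = True:
  (¬fog ∨ gpu) forces gpu = True.
  (¬gpu ∨ key ∨ ¬safe) forces key = True.
  clause (¬gpu ∨ ¬key) is falsified — backtrack.
So fog = False.
  then (alarm ∨ fog) forces alarm = True.
  then (fog ∨ ¬valve) forces valve = False.
  then (fan ∨ valve) forces fan = True.
  then (¬armed ∨ ¬fan) forces armed = False.
  then (¬alarm ∨ ¬fan ∨ wind) forces wind = True.
  then (armed ∨ key) forces key = True.
  then (¬gpu ∨ ¬key) forces gpu = False.
All clauses satisfied.

hot=T, fog=F, wind=T, alarm=T, gpu=F, valve=F, armed=F, fan=T, safe=T, key=T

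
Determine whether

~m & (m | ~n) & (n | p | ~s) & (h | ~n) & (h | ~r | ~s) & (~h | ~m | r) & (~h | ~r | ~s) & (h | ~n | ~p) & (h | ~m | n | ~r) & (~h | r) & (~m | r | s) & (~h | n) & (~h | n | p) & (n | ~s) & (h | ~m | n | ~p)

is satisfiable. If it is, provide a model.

p=T; s=F; n=F; r=F; m=F; h=F

Unit clause (~m) forces m = False.
In (m | ~n) only ~n is left, so n = False.
In (~h | n) only ~h is left, so h = False.
In (n | ~s) only ~s is left, so s = False.
Set p = True.
Set r = False.
All clauses satisfied.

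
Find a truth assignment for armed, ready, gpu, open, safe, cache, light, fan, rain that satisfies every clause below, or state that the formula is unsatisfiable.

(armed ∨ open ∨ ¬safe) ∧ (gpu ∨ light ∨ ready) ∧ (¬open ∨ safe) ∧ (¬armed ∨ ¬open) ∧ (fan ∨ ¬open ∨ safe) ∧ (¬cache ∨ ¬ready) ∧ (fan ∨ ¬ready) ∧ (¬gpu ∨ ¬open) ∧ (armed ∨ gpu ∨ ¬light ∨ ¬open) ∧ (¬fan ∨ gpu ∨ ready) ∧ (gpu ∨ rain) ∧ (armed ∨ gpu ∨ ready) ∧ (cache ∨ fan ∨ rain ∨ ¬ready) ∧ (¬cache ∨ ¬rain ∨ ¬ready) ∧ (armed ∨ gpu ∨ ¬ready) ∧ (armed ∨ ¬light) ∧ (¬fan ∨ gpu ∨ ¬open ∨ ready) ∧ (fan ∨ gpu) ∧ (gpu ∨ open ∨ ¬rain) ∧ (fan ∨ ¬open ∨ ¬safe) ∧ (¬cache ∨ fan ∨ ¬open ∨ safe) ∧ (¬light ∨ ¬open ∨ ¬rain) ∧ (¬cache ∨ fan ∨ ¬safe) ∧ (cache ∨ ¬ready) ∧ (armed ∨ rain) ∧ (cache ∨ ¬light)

armed = True, ready = False, gpu = True, open = False, safe = True, cache = False, light = False, fan = False, rain = True

Set armed = True.
  then (¬armed ∨ ¬open) forces open = False.
Try ready = True:
  (¬cache ∨ ¬ready) forces cache = False.
  clause (cache ∨ ¬ready) is falsified — backtrack.
So ready = False.
Try gpu = False:
  (gpu ∨ light ∨ ready) forces light = True.
  (¬fan ∨ gpu ∨ ready) forces fan = False.
  clause (fan ∨ gpu) is falsified — backtrack.
So gpu = True.
Set safe = True.
Set cache = False.
  then (cache ∨ ¬light) forces light = False.
Set fan = False.
Set rain = True.
All clauses satisfied.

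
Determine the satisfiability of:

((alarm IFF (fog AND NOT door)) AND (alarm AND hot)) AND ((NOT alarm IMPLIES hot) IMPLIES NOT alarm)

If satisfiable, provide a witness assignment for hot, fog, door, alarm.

Unsatisfiable — no assignment works.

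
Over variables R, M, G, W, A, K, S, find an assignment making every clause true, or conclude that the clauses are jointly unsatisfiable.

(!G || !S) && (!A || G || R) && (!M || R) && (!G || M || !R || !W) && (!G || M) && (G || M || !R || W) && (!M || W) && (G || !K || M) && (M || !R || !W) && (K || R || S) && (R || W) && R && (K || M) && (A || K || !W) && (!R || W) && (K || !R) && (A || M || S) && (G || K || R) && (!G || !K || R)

R=T, M=T, G=F, W=T, A=T, K=T, S=T

Unit clause (R) forces R = True.
In (!R || W) only W is left, so W = True.
In (K || !R) only K is left, so K = True.
In (M || !R || !W) only M is left, so M = True.
Set G = False.
Set A = True.
Set S = True.
All clauses satisfied.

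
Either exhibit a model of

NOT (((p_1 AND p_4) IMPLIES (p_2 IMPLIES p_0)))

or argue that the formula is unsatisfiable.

p_0 = False; p_1 = True; p_2 = True; p_4 = True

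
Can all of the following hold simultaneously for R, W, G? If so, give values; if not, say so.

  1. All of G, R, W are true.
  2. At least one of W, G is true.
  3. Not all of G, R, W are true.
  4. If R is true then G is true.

Case R = True:
  (1) forces G = True.
  (1) forces W = True.
  Constraint (3) is violated (G=T, R=T, W=T) — contradiction.
Case R = False:
  Constraint (1) is violated (R=F) — contradiction.
Both cases fail — unsatisfiable.

The formula is unsatisfiable.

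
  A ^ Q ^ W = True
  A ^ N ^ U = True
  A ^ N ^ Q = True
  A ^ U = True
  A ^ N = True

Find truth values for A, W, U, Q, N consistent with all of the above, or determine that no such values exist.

A = True, W = False, U = False, Q = False, N = False

A ^ Q ^ W = T ^ F ^ F = True ✓
A ^ N ^ U = T ^ F ^ F = True ✓
A ^ N ^ Q = T ^ F ^ F = True ✓
A ^ U = T ^ F = True ✓
A ^ N = T ^ F = True ✓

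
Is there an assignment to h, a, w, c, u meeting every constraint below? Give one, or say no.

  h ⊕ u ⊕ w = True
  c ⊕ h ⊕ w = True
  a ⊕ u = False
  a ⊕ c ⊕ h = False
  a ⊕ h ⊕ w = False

Adding constraints 1, 3, 5 mod 2: every variable appears an even number of times on the left, so the left side is 0.
But the right sides sum to 1 (mod 2). 0 ≠ 1 — the system is inconsistent.

The formula is unsatisfiable.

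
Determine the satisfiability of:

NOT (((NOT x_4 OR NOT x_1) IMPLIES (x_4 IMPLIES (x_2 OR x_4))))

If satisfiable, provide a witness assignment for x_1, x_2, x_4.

Case x_4 = True: the formula becomes NOT ((NOT x_1 IMPLIES True)) = False.
Case x_4 = False: the formula becomes NOT ((True IMPLIES True)) = False.
Both cases fail — unsatisfiable.

UNSATISFIABLE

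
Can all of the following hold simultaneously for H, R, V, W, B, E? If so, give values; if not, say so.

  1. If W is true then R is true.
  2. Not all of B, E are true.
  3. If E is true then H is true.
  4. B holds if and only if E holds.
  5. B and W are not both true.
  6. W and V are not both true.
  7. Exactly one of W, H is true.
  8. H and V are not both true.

H = True; R = True; V = False; W = False; B = False; E = False

  (1) W=F ⇒ R: vacuous ✓
  (2) {B, E}: 0/2 true — not all ✓
  (3) E=F ⇒ H: vacuous ✓
  (4) B=F, E=F — same ✓
  (5) B=F, W=F — not both ✓
  (6) W=F, V=F — not both ✓
  (7) {W, H}: 1 true — exactly one ✓
  (8) H=T, V=F — not both ✓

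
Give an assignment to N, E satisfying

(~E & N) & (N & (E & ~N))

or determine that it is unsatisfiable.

Unsatisfiable — no assignment works.

Case N = True: the conjunct ~N is False.
Case N = False: the conjunct N is False.
Both cases fail — unsatisfiable.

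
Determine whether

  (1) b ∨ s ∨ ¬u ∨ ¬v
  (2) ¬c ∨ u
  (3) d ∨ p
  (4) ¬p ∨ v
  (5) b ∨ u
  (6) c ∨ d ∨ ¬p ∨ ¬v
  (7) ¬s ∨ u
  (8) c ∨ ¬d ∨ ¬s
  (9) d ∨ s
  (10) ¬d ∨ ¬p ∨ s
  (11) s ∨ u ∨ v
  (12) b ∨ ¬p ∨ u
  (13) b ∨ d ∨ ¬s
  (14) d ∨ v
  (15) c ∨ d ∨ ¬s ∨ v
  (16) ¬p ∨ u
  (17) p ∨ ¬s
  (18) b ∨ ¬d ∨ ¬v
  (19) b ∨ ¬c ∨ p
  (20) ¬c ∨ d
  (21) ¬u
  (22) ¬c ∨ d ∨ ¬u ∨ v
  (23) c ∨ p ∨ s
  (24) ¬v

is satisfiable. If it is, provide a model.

Case v = True:
  Clause (¬v) is falsified — contradiction.
Case v = False:
  (¬p ∨ v) forces p = False.
  (d ∨ p) forces d = True.
  (p ∨ ¬s) forces s = False.
  (s ∨ u ∨ v) forces u = True.
  Clause (¬u) is falsified — contradiction.
Both cases fail, so the formula is unsatisfiable.

Unsatisfiable — no assignment works.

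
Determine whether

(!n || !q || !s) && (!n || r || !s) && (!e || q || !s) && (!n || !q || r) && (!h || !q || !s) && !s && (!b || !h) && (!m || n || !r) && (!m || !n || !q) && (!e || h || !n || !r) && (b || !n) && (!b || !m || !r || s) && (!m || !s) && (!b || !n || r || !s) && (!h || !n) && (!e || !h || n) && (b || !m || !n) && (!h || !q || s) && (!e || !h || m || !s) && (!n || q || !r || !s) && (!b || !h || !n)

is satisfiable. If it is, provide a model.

n = False; b = False; e = False; q = False; m = True; h = True; s = False; r = False

Unit clause (!s) forces s = False.
Set n = False.
Set b = False.
Set e = False.
Set q = False.
Set m = True.
  then (!m || n || !r) forces r = False.
Set h = True.
All clauses satisfied.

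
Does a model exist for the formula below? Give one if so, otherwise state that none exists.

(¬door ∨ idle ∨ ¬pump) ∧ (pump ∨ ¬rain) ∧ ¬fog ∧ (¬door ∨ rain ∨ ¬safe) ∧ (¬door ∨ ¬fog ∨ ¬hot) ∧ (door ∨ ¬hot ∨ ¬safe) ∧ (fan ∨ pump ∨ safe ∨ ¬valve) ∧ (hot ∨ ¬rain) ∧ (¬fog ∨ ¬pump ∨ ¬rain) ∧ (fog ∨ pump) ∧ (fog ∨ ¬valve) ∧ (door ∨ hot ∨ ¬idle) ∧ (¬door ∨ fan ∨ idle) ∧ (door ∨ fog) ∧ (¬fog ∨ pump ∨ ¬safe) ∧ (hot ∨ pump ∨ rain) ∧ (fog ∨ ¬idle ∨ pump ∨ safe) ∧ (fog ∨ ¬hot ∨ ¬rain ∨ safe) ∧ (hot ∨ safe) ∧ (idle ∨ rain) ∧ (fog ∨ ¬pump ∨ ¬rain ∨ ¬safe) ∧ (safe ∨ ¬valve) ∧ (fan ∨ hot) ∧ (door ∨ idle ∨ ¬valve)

hot = True, safe = False, rain = False, valve = False, idle = True, pump = True, fog = False, fan = True, door = True

Unit clause (¬fog) forces fog = False.
In (fog ∨ pump) only pump is left, so pump = True.
In (fog ∨ ¬valve) only ¬valve is left, so valve = False.
In (door ∨ fog) only door is left, so door = True.
In (¬door ∨ idle ∨ ¬pump) only idle is left, so idle = True.
Try hot = False:
  (hot ∨ ¬rain) forces rain = False.
  (¬door ∨ rain ∨ ¬safe) forces safe = False.
  clause (hot ∨ safe) is falsified — backtrack.
So hot = True.
Set safe = False.
  then (fog ∨ ¬hot ∨ ¬rain ∨ safe) forces rain = False.
Set fan = True.
All clauses satisfied.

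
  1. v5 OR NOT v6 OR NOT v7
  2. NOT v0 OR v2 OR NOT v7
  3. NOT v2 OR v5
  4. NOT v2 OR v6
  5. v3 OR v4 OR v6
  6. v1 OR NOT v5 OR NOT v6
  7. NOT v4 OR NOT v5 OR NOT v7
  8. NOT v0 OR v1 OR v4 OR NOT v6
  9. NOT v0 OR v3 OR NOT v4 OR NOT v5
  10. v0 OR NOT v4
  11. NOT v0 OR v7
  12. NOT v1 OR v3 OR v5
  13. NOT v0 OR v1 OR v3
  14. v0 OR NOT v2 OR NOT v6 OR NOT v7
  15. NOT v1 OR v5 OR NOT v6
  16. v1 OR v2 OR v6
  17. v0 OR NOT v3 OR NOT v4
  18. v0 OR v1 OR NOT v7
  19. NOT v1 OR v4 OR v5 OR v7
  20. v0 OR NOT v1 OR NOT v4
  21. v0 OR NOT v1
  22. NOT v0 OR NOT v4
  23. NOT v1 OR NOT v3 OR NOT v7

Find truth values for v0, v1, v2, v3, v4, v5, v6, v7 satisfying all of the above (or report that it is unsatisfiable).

Set v0 = False.
  then (v0 OR NOT v4) forces v4 = False.
  then (v0 OR NOT v1) forces v1 = False.
  then (v0 OR v1 OR NOT v7) forces v7 = False.
Try v2 = True:
  (NOT v2 OR v5) forces v5 = True.
  (NOT v2 OR v6) forces v6 = True.
  clause (v1 OR NOT v5 OR NOT v6) is falsified — backtrack.
So v2 = False.
  then (v1 OR v2 OR v6) forces v6 = True.
  then (v1 OR NOT v5 OR NOT v6) forces v5 = False.
Set v3 = False.
All clauses satisfied.

v0 = False, v1 = False, v2 = False, v3 = False, v4 = False, v5 = False, v6 = True, v7 = False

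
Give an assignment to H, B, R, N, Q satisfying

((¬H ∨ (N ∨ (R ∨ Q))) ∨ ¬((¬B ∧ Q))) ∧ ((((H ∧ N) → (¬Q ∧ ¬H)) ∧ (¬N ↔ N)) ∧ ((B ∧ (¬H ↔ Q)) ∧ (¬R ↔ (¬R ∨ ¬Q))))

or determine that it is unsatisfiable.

The formula is unsatisfiable.

The conjunct ¬N ↔ N is unsatisfiable on its own:
  N=F: evaluates to False.
  N=T: evaluates to False.
So the whole conjunction is unsatisfiable.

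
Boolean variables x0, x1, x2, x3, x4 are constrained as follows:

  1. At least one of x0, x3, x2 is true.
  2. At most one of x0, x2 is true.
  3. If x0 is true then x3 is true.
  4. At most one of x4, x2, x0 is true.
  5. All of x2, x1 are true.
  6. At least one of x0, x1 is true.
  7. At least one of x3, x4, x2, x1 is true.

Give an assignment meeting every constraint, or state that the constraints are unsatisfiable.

x0=F; x1=T; x2=T; x3=T; x4=F

  (1) {x0, x3, x2}: 2 true — at least one ✓
  (2) {x0, x2}: 1 true — at most one ✓
  (3) x0=F ⇒ x3: vacuous ✓
  (4) {x4, x2, x0}: 1 true — at most one ✓
  (5) {x2, x1}: all 2 true ✓
  (6) {x0, x1}: 1 true — at least one ✓
  (7) {x3, x4, x2, x1}: 3 true — at least one ✓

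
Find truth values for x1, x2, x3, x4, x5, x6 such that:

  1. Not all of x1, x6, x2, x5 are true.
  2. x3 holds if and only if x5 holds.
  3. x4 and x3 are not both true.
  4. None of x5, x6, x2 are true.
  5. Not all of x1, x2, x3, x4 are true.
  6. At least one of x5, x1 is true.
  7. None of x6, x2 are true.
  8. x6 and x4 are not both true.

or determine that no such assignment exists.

x1 = True, x2 = False, x3 = False, x4 = False, x5 = False, x6 = False

  (1) {x1, x6, x2, x5}: 1/4 true — not all ✓
  (2) x3=F, x5=F — same ✓
  (3) x4=F, x3=F — not both ✓
  (4) {x5, x6, x2}: 0 true — none ✓
  (5) {x1, x2, x3, x4}: 1/4 true — not all ✓
  (6) {x5, x1}: 1 true — at least one ✓
  (7) {x6, x2}: 0 true — none ✓
  (8) x6=F, x4=F — not both ✓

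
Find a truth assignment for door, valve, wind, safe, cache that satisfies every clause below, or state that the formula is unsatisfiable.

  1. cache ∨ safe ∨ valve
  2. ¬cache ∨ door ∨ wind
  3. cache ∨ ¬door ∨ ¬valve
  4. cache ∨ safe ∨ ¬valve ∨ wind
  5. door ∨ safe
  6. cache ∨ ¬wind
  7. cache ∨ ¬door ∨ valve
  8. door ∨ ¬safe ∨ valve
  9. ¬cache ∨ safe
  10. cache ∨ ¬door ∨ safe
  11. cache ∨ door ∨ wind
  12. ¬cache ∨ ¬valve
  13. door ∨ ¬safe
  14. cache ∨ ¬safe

door = True, valve = False, wind = True, safe = True, cache = True

Try door = False:
  (door ∨ safe) forces safe = True.
  clause (door ∨ ¬safe) is falsified — backtrack.
So door = True.
Set valve = False.
  then (cache ∨ ¬door ∨ valve) forces cache = True.
  then (¬cache ∨ safe) forces safe = True.
Set wind = True.
All clauses satisfied.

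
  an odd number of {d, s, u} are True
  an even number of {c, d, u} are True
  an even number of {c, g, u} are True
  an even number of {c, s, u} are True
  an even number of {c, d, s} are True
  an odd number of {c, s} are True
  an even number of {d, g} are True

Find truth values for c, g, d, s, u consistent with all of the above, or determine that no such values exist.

c = False, g = True, d = True, s = True, u = True

{d, s, u}: 3 true → odd ✓
{c, d, u}: 2 true → even ✓
{c, g, u}: 2 true → even ✓
{c, s, u}: 2 true → even ✓
{c, d, s}: 2 true → even ✓
{c, s}: 1 true → odd ✓
{d, g}: 2 true → even ✓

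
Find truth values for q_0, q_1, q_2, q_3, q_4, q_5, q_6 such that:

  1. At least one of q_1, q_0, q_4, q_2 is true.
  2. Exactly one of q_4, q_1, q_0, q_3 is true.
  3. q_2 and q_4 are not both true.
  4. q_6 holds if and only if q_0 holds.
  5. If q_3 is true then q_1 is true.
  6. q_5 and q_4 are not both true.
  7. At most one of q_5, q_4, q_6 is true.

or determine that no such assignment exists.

q_0 = False, q_1 = True, q_2 = False, q_3 = False, q_4 = False, q_5 = True, q_6 = False

  (1) {q_1, q_0, q_4, q_2}: 1 true — at least one ✓
  (2) {q_4, q_1, q_0, q_3}: 1 true — exactly one ✓
  (3) q_2=F, q_4=F — not both ✓
  (4) q_6=F, q_0=F — same ✓
  (5) q_3=F ⇒ q_1: vacuous ✓
  (6) q_5=T, q_4=F — not both ✓
  (7) {q_5, q_4, q_6}: 1 true — at most one ✓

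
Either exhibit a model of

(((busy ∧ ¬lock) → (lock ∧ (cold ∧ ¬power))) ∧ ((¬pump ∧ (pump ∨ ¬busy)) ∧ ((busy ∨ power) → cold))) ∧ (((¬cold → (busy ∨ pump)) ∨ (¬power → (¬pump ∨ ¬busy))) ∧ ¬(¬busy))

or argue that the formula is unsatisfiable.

The formula is unsatisfiable.

Case busy = True: the formula simplifies to (¬lock → (lock ∧ (cold ∧ ¬power))) ∧ ((¬pump ∧ pump) ∧ cold).
  pump = True: the conjunct ¬pump is False.
  pump = False: the conjunct pump is False.
Case busy = False: the conjunct ¬(¬busy) becomes ¬(¬False) = False.
Both cases fail — unsatisfiable.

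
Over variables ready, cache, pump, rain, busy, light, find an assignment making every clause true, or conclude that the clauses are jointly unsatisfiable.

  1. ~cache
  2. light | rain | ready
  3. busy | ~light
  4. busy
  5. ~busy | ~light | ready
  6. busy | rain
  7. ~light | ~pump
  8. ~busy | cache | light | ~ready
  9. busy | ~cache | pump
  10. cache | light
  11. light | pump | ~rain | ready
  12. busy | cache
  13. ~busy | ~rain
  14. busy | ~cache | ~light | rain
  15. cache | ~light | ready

Unit clause (~cache) forces cache = False.
Unit clause (busy) forces busy = True.
In (cache | light) only light is left, so light = True.
In (~busy | ~rain) only ~rain is left, so rain = False.
In (cache | ~light | ready) only ready is left, so ready = True.
In (~light | ~pump) only ~pump is left, so pump = False.
All clauses satisfied.

ready = True; cache = False; pump = False; rain = False; busy = True; light = True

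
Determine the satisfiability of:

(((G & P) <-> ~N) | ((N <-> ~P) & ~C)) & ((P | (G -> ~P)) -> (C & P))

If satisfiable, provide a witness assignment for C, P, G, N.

C: True; P: True; G: False; N: True

  ((G & P) <-> ~N) | ((N <-> ~P) & ~C) = True
    (G & P) <-> ~N = True
      G & P = False
      ~N = False
    (N <-> ~P) & ~C = False
      N <-> ~P = False
        ~P = False
      ~C = False
  (P | (G -> ~P)) -> (C & P) = True
    P | (G -> ~P) = True
      G -> ~P = True
        ~P = False
    C & P = True
Both conjuncts True, so the formula holds.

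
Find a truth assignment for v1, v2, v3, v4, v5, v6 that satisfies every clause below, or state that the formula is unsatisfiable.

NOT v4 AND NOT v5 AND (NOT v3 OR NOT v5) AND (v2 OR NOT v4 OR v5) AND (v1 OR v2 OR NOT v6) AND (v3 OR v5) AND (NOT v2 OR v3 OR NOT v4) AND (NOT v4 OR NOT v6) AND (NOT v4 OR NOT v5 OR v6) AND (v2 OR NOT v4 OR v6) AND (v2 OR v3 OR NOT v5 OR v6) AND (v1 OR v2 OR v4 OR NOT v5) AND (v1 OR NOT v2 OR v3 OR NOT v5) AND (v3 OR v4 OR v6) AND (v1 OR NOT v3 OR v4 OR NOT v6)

Unit clause (NOT v4) forces v4 = False.
Unit clause (NOT v5) forces v5 = False.
In (v3 OR v5) only v3 is left, so v3 = True.
Set v1 = False.
  then (v1 OR NOT v3 OR v4 OR NOT v6) forces v6 = False.
Set v2 = False.
All clauses satisfied.

v1: False, v2: False, v3: True, v4: False, v5: False, v6: False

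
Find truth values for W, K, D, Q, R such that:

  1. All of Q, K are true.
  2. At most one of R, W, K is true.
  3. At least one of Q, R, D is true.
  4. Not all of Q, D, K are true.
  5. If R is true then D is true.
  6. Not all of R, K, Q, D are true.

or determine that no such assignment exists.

W=F, K=T, D=F, Q=T, R=F

  (1) {Q, K}: all 2 true ✓
  (2) {R, W, K}: 1 true — at most one ✓
  (3) {Q, R, D}: 1 true — at least one ✓
  (4) {Q, D, K}: 2/3 true — not all ✓
  (5) R=F ⇒ D: vacuous ✓
  (6) {R, K, Q, D}: 2/4 true — not all ✓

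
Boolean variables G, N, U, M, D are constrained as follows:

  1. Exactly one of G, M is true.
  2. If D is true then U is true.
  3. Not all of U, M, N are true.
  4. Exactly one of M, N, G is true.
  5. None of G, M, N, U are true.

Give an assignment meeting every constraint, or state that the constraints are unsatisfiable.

Unsatisfiable — no assignment works.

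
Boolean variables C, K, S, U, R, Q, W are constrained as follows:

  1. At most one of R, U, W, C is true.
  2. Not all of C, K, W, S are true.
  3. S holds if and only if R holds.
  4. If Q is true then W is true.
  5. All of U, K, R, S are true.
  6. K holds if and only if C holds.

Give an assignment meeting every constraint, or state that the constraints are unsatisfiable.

The formula is unsatisfiable.

Case U = True:
  (1) with U=T forces R = False.
  Constraint (5) is violated (R=F) — contradiction.
Case U = False:
  Constraint (5) is violated (U=F) — contradiction.
Both cases fail — unsatisfiable.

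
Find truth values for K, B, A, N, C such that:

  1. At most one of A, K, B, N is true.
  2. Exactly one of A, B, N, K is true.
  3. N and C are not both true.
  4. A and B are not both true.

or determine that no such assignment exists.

K: False, B: True, A: False, N: False, C: False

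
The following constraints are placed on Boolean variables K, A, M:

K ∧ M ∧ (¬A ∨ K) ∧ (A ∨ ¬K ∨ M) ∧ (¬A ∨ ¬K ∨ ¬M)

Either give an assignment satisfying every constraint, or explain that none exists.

K=T, A=F, M=T

Unit clause (K) forces K = True.
Unit clause (M) forces M = True.
In (¬A ∨ ¬K ∨ ¬M) only ¬A is left, so A = False.
Check each clause:
  (K): K holds.
  (M): M holds.
  (¬A ∨ K): ¬A holds.
  (A ∨ ¬K ∨ M): M holds.
  (¬A ∨ ¬K ∨ ¬M): ¬A holds.
All clauses satisfied.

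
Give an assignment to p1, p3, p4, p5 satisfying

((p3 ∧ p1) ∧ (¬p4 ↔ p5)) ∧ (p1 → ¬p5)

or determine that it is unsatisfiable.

p1=T; p3=T; p4=T; p5=F

  (p3 ∧ p1) ∧ (¬p4 ↔ p5) = True
    p3 ∧ p1 = True
    ¬p4 ↔ p5 = True
      ¬p4 = False
  p1 → ¬p5 = True
    ¬p5 = True
Both conjuncts True, so the formula holds.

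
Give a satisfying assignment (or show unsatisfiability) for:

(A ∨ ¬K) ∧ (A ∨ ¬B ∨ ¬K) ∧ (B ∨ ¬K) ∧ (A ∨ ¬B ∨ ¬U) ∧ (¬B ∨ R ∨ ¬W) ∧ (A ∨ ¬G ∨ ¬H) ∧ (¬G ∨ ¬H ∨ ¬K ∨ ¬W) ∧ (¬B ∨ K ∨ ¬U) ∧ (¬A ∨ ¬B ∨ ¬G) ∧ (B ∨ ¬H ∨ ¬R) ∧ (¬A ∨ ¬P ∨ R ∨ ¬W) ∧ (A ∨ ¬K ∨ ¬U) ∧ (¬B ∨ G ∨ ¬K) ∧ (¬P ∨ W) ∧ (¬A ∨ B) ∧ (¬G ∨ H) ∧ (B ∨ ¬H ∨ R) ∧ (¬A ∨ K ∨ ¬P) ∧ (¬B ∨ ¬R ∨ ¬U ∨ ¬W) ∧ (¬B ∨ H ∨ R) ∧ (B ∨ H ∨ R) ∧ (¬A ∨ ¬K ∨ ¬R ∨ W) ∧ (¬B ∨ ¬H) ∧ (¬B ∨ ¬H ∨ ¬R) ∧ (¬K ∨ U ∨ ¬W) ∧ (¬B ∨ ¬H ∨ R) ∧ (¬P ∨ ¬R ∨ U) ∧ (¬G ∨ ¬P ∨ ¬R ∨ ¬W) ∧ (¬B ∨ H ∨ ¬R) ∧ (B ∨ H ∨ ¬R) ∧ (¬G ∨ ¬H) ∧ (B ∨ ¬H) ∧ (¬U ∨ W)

Case B = True:
  (¬B ∨ ¬H) forces H = False.
  (¬G ∨ H) forces G = False.
  (¬B ∨ G ∨ ¬K) forces K = False.
  (¬B ∨ K ∨ ¬U) forces U = False.
  (¬B ∨ H ∨ R) forces R = True.
  Clause (¬B ∨ H ∨ ¬R) is falsified — contradiction.
Case B = False:
  (B ∨ ¬K) forces K = False.
  (¬A ∨ B) forces A = False.
  (B ∨ ¬H) forces H = False.
  (¬G ∨ H) forces G = False.
  (B ∨ H ∨ R) forces R = True.
  Clause (B ∨ H ∨ ¬R) is falsified — contradiction.
Both cases fail, so the formula is unsatisfiable.

The formula is unsatisfiable.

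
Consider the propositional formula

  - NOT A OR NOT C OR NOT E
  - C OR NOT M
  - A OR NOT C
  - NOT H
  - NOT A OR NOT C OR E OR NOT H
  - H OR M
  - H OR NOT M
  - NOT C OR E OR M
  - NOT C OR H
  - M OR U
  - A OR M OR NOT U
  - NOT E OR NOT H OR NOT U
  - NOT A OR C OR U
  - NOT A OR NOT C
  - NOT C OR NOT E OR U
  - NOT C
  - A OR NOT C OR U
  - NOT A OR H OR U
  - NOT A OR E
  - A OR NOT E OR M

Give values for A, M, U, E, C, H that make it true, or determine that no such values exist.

Case H = True:
  Clause (NOT H) is falsified — contradiction.
Case H = False:
  (H OR M) forces M = True.
  Clause (H OR NOT M) is falsified — contradiction.
Both cases fail, so the formula is unsatisfiable.

No satisfying assignment exists.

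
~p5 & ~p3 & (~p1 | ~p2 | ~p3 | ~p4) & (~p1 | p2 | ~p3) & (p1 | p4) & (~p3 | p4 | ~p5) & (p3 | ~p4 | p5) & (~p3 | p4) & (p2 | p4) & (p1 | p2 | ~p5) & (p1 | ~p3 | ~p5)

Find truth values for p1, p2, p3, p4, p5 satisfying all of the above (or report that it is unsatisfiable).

Unit clause (~p5) forces p5 = False.
Unit clause (~p3) forces p3 = False.
In (p3 | ~p4 | p5) only ~p4 is left, so p4 = False.
In (p2 | p4) only p2 is left, so p2 = True.
In (p1 | p4) only p1 is left, so p1 = True.
All clauses satisfied.

p1 = True, p2 = True, p3 = False, p4 = False, p5 = False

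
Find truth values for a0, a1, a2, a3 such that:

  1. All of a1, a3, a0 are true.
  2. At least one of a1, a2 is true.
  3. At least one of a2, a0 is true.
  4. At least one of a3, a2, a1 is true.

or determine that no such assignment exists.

a0=T, a1=T, a2=T, a3=T

  (1) {a1, a3, a0}: all 3 true ✓
  (2) {a1, a2}: 2 true — at least one ✓
  (3) {a2, a0}: 2 true — at least one ✓
  (4) {a3, a2, a1}: 3 true — at least one ✓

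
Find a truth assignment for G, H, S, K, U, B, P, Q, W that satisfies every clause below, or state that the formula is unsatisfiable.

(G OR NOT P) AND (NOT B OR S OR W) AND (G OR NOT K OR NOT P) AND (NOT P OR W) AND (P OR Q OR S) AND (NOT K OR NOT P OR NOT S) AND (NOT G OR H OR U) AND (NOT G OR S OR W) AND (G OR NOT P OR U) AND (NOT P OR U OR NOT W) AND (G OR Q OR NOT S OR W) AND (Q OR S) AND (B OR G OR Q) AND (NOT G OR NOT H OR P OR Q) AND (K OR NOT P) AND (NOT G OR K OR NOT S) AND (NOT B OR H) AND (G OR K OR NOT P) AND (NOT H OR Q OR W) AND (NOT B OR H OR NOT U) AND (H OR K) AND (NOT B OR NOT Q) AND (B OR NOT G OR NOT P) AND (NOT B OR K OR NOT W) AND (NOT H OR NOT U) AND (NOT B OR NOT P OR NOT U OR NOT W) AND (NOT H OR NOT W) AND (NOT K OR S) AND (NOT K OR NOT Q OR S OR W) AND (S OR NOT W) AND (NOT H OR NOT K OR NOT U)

Set G = False.
  then (G OR NOT P) forces P = False.
Set H = False.
  then (NOT B OR H) forces B = False.
  then (H OR K) forces K = True.
  then (NOT K OR S) forces S = True.
  then (B OR G OR Q) forces Q = True.
Set U = True.
Set W = False.
All clauses satisfied.

G = False, H = False, S = True, K = True, U = True, B = False, P = False, Q = True, W = False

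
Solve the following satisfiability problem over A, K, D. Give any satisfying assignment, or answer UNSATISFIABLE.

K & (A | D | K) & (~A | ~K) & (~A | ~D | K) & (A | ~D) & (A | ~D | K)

A=F, K=T, D=F

Unit clause (K) forces K = True.
In (~A | ~K) only ~A is left, so A = False.
In (A | ~D) only ~D is left, so D = False.
Check each clause:
  (K): K holds.
  (A | D | K): K holds.
  (~A | ~K): ~A holds.
  (~A | ~D | K): ~A holds.
  (A | ~D): ~D holds.
  (A | ~D | K): ~D holds.
All clauses satisfied.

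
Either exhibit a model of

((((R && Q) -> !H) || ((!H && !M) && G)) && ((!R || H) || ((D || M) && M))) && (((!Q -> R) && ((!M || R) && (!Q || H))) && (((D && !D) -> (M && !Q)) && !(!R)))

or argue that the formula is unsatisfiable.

M=F; G=T; D=F; H=T; Q=F; R=T

  (((R && Q) -> !H) || ((!H && !M) && G)) && ((!R || H) || ((D || M) && M)) = True
    ((R && Q) -> !H) || ((!H && !M) && G) = True
      (R && Q) -> !H = True
        R && Q = False
        !H = False
      (!H && !M) && G = False
        !H && !M = False
          !H = False
          !M = True
    (!R || H) || ((D || M) && M) = True
      !R || H = True
        !R = False
      (D || M) && M = False
        D || M = False
  ((!Q -> R) && ((!M || R) && (!Q || H))) && (((D && !D) -> (M && !Q)) && !(!R)) = True
    (!Q -> R) && ((!M || R) && (!Q || H)) = True
      !Q -> R = True
        !Q = True
      (!M || R) && (!Q || H) = True
        !M || R = True
          !M = True
        !Q || H = True
          !Q = True
    ((D && !D) -> (M && !Q)) && !(!R) = True
      (D && !D) -> (M && !Q) = True
        D && !D = False
          !D = True
        M && !Q = False
          !Q = True
      !(!R) = True
        !R = False
Both conjuncts True, so the formula holds.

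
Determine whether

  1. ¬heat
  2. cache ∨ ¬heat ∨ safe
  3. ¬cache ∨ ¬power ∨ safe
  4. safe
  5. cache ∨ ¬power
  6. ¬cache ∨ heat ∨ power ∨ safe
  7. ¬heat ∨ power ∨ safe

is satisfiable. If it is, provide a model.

heat = False, cache = True, power = True, safe = True

Unit clause (¬heat) forces heat = False.
Unit clause (safe) forces safe = True.
Set cache = True.
Set power = True.
Check each clause:
  (¬heat): ¬heat holds.
  (cache ∨ ¬heat ∨ safe): cache holds.
  (¬cache ∨ ¬power ∨ safe): safe holds.
  (safe): safe holds.
  (cache ∨ ¬power): cache holds.
  (¬cache ∨ heat ∨ power ∨ safe): power holds.
  (¬heat ∨ power ∨ safe): ¬heat holds.
All clauses satisfied.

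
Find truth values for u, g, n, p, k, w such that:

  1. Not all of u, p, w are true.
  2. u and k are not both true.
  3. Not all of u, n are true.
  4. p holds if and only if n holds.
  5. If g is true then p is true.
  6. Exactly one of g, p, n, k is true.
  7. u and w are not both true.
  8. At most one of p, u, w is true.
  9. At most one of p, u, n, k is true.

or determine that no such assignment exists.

u: False; g: False; n: False; p: False; k: True; w: False

  (1) {u, p, w}: 0/3 true — not all ✓
  (2) u=F, k=T — not both ✓
  (3) {u, n}: 0/2 true — not all ✓
  (4) p=F, n=F — same ✓
  (5) g=F ⇒ p: vacuous ✓
  (6) {g, p, n, k}: 1 true — exactly one ✓
  (7) u=F, w=F — not both ✓
  (8) {p, u, w}: 0 true — at most one ✓
  (9) {p, u, n, k}: 1 true — at most one ✓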